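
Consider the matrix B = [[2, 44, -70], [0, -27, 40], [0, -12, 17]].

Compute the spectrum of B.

The characteristic polynomial is p(λ) = det(λI - B).
Expanding the 3×3 determinant: p(λ) = λ^3 + 8λ^2 + λ - 42.
Try λ = 2: p(2) = 0, so 2 is a root.
Dividing by (λ - 2) leaves λ^2 + 10λ + 21.
The quadratic factors as (λ + 7)·(λ + 3).
Eigenvalues: -7, -3, 2.

-7, -3, 2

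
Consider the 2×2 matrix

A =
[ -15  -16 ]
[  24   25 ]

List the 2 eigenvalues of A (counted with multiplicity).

det(A - λI) = (-15 - λ)(25 - λ) - (-16)·(24) = λ^2 - 10λ + 9.
This factors as (λ - 1)·(λ - 9) = 0.
Eigenvalues: 1, 9.

1, 9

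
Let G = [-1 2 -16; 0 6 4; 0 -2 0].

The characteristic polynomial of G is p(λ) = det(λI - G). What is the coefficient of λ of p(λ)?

p(λ) = λ^3 - 5λ^2 + 2λ + 8.
The coefficient of λ is 2.

2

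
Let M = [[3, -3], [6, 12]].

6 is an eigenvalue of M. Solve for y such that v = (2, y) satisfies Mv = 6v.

-2

We need (M - 6I)v = 0.
M - 6I = [[-3, -3], [6, 6]].
Row 1: (-3)·2 + (-3)·y = 0
Row 2: (6)·2 + (6)·y = 0
Solving gives y = -2.
Check: M·(2, -2) = (12, -12) = 6·(2, -2).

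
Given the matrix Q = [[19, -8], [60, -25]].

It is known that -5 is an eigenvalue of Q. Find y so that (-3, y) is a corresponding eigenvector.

-9

We need (Q + 5I)v = 0.
Q + 5I = [[24, -8], [60, -20]].
Row 1: (24)·-3 + (-8)·y = 0
Row 2: (60)·-3 + (-20)·y = 0
Solving gives y = -9.
Check: Q·(-3, -9) = (15, 45) = -5·(-3, -9).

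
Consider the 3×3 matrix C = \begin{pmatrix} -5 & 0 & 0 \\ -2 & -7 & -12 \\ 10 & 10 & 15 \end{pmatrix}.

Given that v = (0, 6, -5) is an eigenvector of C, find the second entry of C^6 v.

4374

First find the eigenvalue: Cv = (0, 18, -15) = 3·(0, 6, -5), so λ = 3.
Then C^6 v = λ^6·v = 3^6·(0, 6, -5) = 729·(0, 6, -5) = (0, 4374, -3645).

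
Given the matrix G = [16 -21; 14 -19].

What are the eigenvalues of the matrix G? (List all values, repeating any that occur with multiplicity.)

-5, 2

det(G - rI) = (16 - r)(-19 - r) - (-21)·(14) = r^2 + 3r - 10.
This factors as (r + 5)·(r - 2) = 0.
Eigenvalues: -5, 2.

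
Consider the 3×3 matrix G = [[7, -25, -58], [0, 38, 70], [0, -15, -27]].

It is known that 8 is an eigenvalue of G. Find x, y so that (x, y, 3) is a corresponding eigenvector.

1, -7

We need (G - 8I)v = 0.
G - 8I = [[-1, -25, -58], [0, 30, 70], [0, -15, -35]].
Row 1: (-1)·x + (-25)·y + (-58)·3 = 0
Row 2: (0)·x + (30)·y + (70)·3 = 0
Row 3: (0)·x + (-15)·y + (-35)·3 = 0
Solving gives x = 1, y = -7.
Check: G·(1, -7, 3) = (8, -56, 24) = 8·(1, -7, 3).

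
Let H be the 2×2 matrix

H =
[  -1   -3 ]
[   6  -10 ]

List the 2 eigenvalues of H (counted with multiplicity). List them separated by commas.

det(H - rI) = (-1 - r)(-10 - r) - (-3)·(6) = r^2 + 11r + 28.
This factors as (r + 7)·(r + 4) = 0.
Eigenvalues: -7, -4.

-7, -4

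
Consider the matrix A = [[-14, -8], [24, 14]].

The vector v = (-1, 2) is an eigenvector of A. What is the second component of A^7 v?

First find the eigenvalue: Av = (-2, 4) = 2·(-1, 2), so λ = 2.
Then A^7 v = λ^7·v = 2^7·(-1, 2) = 128·(-1, 2) = (-128, 256).

256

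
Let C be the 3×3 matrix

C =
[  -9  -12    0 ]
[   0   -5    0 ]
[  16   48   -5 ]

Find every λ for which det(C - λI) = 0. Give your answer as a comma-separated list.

Compute the characteristic polynomial p(λ) = det(λI - C).
Expanding along the first row, p(λ) = λ^3 + 19λ^2 + 115λ + 225.
Try λ = -5: p(-5) = 0, so -5 is a root.
Factor out (λ + 5): p(λ) = (λ + 5)·(λ^2 + 14λ + 45).
The quadratic factors as (λ + 9)·(λ + 5).
Eigenvalues: -9, -5, -5.

-9, -5, -5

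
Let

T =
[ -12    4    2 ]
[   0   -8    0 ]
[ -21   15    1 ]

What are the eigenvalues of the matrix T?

-8, -6, -5

Compute the characteristic polynomial p(lambda) = det(lambda·I - T).
Expanding along the first row, p(lambda) = lambda^3 + 19·lambda^2 + 118·lambda + 240.
Try lambda = -5: p(-5) = 0, so -5 is a root.
Factor out (lambda + 5): p(lambda) = (lambda + 5)·(lambda^2 + 14·lambda + 48).
The quadratic factors as (lambda + 8)·(lambda + 6).
Eigenvalues: -8, -6, -5.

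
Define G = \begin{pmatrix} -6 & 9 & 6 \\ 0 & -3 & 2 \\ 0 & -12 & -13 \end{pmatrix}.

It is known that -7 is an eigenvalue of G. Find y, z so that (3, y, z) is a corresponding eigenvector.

We need (G + 7I)v = 0.
G + 7I = [[1, 9, 6], [0, 4, 2], [0, -12, -6]].
Row 1: (1)·3 + (9)·y + (6)·z = 0
Row 2: (0)·3 + (4)·y + (2)·z = 0
Row 3: (0)·3 + (-12)·y + (-6)·z = 0
Solving gives y = 1, z = -2.
Check: G·(3, 1, -2) = (-21, -7, 14) = -7·(3, 1, -2).

1, -2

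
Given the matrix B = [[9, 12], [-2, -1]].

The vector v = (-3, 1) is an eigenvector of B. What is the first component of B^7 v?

-234375

First find the eigenvalue: Bv = (-15, 5) = 5·(-3, 1), so λ = 5.
Then B^7 v = λ^7·v = 5^7·(-3, 1) = 78125·(-3, 1) = (-234375, 78125).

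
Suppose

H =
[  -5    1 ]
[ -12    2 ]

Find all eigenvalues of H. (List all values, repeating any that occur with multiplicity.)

det(H - sI) = (-5 - s)(2 - s) - (1)·(-12) = s^2 + 3s + 2.
This factors as (s + 2)·(s + 1) = 0.
Eigenvalues: -2, -1.

-2, -1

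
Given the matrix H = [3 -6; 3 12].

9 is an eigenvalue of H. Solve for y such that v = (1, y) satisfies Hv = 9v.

We need (H - 9I)v = 0.
H - 9I = [[-6, -6], [3, 3]].
Row 1: (-6)·1 + (-6)·y = 0
Row 2: (3)·1 + (3)·y = 0
Solving gives y = -1.
Check: H·(1, -1) = (9, -9) = 9·(1, -1).

-1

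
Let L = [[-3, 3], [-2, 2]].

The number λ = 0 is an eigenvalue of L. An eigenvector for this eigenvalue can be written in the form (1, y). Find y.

We need (L)v = 0.
L = [[-3, 3], [-2, 2]].
Row 1: (-3)·1 + (3)·y = 0
Row 2: (-2)·1 + (2)·y = 0
Solving gives y = 1.
Check: L·(1, 1) = (0, 0) = 0·(1, 1).

1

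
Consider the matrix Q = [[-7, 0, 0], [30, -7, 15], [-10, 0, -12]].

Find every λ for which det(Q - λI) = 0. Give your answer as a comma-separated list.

-12, -7, -7

Set up det(rI - Q) = 0.
Expanding along the first row, p(r) = r^3 + 26r^2 + 217r + 588.
Rational-root test: r = -7 gives p(-7) = 0.
Dividing by (r + 7) leaves r^2 + 19r + 84.
The quadratic factors as (r + 12)·(r + 7).
Eigenvalues: -12, -7, -7.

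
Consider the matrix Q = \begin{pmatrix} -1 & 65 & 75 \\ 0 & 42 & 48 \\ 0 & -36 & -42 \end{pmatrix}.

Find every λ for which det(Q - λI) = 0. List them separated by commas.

Set up det(rI - Q) = 0.
Expanding along the first row, p(r) = r^3 + r^2 - 36r - 36.
Rational-root test: r = -6 gives p(-6) = 0.
Dividing by (r + 6) leaves r^2 - 5r - 6.
The quadratic factors as (r + 1)·(r - 6).
Eigenvalues: -6, -1, 6.

-6, -1, 6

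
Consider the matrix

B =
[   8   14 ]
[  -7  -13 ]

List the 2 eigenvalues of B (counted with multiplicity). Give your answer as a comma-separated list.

-6, 1

det(B - tI) = (8 - t)(-13 - t) - (14)·(-7) = t^2 + 5t - 6.
This factors as (t + 6)·(t - 1) = 0.
Eigenvalues: -6, 1.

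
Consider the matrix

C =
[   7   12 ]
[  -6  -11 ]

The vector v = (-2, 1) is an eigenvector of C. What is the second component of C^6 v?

1

First find the eigenvalue: Cv = (-2, 1) = 1·(-2, 1), so λ = 1.
Then C^6 v = λ^6·v = 1^6·(-2, 1) = 1·(-2, 1) = (-2, 1).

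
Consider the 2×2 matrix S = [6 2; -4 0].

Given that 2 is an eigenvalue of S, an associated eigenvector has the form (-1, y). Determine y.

2

We need (S - 2I)v = 0.
S - 2I = [[4, 2], [-4, -2]].
Row 1: (4)·-1 + (2)·y = 0
Row 2: (-4)·-1 + (-2)·y = 0
Solving gives y = 2.
Check: S·(-1, 2) = (-2, 4) = 2·(-1, 2).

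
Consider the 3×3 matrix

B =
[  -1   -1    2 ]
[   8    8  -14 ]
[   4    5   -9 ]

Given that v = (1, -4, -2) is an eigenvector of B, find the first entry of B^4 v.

First find the eigenvalue: Bv = (-1, 4, 2) = -1·(1, -4, -2), so λ = -1.
Then B^4 v = λ^4·v = (-1)^4·(1, -4, -2) = 1·(1, -4, -2) = (1, -4, -2).

1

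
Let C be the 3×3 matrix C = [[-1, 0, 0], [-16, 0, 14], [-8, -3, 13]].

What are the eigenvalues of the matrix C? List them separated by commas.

-1, 6, 7

The characteristic polynomial is p(λ) = det(λI - C).
Cofactor expansion gives p(λ) = λ^3 - 12λ^2 + 29λ + 42.
Since p(-1) = 0, λ = -1 is a root.
Factor out (λ + 1): p(λ) = (λ + 1)·(λ^2 - 13λ + 42).
The quadratic factors as (λ - 6)·(λ - 7).
Eigenvalues: -1, 6, 7.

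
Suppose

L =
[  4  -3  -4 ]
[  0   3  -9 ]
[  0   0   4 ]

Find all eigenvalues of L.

L is upper triangular, so its eigenvalues are the diagonal entries.
Diagonal: 4, 3, 4.

3, 4, 4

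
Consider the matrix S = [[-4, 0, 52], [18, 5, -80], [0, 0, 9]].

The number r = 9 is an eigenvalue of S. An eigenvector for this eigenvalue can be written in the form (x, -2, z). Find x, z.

4, 1

We need (S - 9I)v = 0.
S - 9I = [[-13, 0, 52], [18, -4, -80], [0, 0, 0]].
Row 1: (-13)·x + (0)·-2 + (52)·z = 0
Row 2: (18)·x + (-4)·-2 + (-80)·z = 0
Row 3: (0)·x + (0)·-2 + (0)·z = 0
Solving gives x = 4, z = 1.
Check: S·(4, -2, 1) = (36, -18, 9) = 9·(4, -2, 1).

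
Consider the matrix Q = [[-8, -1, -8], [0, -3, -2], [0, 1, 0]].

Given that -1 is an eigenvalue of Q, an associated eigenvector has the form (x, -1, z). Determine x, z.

We need (Q + 1I)v = 0.
Q + 1I = [[-7, -1, -8], [0, -2, -2], [0, 1, 1]].
Row 1: (-7)·x + (-1)·-1 + (-8)·z = 0
Row 2: (0)·x + (-2)·-1 + (-2)·z = 0
Row 3: (0)·x + (1)·-1 + (1)·z = 0
Solving gives x = -1, z = 1.
Check: Q·(-1, -1, 1) = (1, 1, -1) = -1·(-1, -1, 1).

-1, 1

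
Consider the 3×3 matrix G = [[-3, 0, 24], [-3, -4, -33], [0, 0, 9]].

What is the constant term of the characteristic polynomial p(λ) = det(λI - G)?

p(0) = det(0·I − G) = det(−G) = (−1)^3·det(G).
det(G) = 108, so p(0) = -108.

-108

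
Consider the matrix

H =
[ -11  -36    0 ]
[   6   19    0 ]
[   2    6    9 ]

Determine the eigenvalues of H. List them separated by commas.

Set up det(λI - H) = 0.
Cofactor expansion gives p(λ) = λ^3 - 17λ^2 + 79λ - 63.
Try λ = 7: p(7) = 0, so 7 is a root.
Factor out (λ - 7): p(λ) = (λ - 7)·(λ^2 - 10λ + 9).
The quadratic factors as (λ - 1)·(λ - 9).
Eigenvalues: 1, 7, 9.

1, 7, 9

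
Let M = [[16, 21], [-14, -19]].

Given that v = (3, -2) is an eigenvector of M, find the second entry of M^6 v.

First find the eigenvalue: Mv = (6, -4) = 2·(3, -2), so λ = 2.
Then M^6 v = λ^6·v = 2^6·(3, -2) = 64·(3, -2) = (192, -128).

-128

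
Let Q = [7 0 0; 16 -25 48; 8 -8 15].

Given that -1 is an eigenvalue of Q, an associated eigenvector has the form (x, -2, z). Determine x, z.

0, -1

We need (Q + 1I)v = 0.
Q + 1I = [[8, 0, 0], [16, -24, 48], [8, -8, 16]].
Row 1: (8)·x + (0)·-2 + (0)·z = 0
Row 2: (16)·x + (-24)·-2 + (48)·z = 0
Row 3: (8)·x + (-8)·-2 + (16)·z = 0
Solving gives x = 0, z = -1.
Check: Q·(0, -2, -1) = (0, 2, 1) = -1·(0, -2, -1).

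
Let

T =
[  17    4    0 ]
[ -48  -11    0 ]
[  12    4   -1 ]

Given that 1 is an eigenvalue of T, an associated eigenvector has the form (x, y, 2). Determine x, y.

-1, 4

We need (T - 1I)v = 0.
T - 1I = [[16, 4, 0], [-48, -12, 0], [12, 4, -2]].
Row 1: (16)·x + (4)·y + (0)·2 = 0
Row 2: (-48)·x + (-12)·y + (0)·2 = 0
Row 3: (12)·x + (4)·y + (-2)·2 = 0
Solving gives x = -1, y = 4.
Check: T·(-1, 4, 2) = (-1, 4, 2) = 1·(-1, 4, 2).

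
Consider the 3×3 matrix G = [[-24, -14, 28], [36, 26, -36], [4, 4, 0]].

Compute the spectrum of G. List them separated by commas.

-10, 4, 8

The characteristic polynomial is p(t) = det(tI - G).
Expanding along the first row, p(t) = t^3 - 2t^2 - 88t + 320.
Rational-root test: t = 4 gives p(4) = 0.
Dividing by (t - 4) leaves t^2 + 2t - 80.
The quadratic factors as (t + 10)·(t - 8).
Eigenvalues: -10, 4, 8.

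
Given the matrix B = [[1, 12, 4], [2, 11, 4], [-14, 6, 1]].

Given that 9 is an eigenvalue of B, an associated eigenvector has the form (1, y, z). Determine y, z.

1, -1

We need (B - 9I)v = 0.
B - 9I = [[-8, 12, 4], [2, 2, 4], [-14, 6, -8]].
Row 1: (-8)·1 + (12)·y + (4)·z = 0
Row 2: (2)·1 + (2)·y + (4)·z = 0
Row 3: (-14)·1 + (6)·y + (-8)·z = 0
Solving gives y = 1, z = -1.
Check: B·(1, 1, -1) = (9, 9, -9) = 9·(1, 1, -1).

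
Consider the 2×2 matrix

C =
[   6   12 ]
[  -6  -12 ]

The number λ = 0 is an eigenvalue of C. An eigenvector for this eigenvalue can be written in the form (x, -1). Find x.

2

We need (C)v = 0.
C = [[6, 12], [-6, -12]].
Row 1: (6)·x + (12)·-1 = 0
Row 2: (-6)·x + (-12)·-1 = 0
Solving gives x = 2.
Check: C·(2, -1) = (0, 0) = 0·(2, -1).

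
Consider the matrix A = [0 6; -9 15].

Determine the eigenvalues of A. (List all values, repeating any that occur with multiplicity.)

det(A - λI) = (0 - λ)(15 - λ) - (6)·(-9) = λ^2 - 15λ + 54.
This factors as (λ - 6)·(λ - 9) = 0.
Eigenvalues: 6, 9.

6, 9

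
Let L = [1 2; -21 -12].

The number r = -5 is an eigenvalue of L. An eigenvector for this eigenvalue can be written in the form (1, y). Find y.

-3

We need (L + 5I)v = 0.
L + 5I = [[6, 2], [-21, -7]].
Row 1: (6)·1 + (2)·y = 0
Row 2: (-21)·1 + (-7)·y = 0
Solving gives y = -3.
Check: L·(1, -3) = (-5, 15) = -5·(1, -3).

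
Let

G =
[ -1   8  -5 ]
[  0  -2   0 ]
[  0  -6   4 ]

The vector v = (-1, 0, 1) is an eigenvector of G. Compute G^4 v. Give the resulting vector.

First find the eigenvalue: Gv = (-4, 0, 4) = 4·(-1, 0, 1), so λ = 4.
Then G^4 v = λ^4·v = 4^4·(-1, 0, 1) = 256·(-1, 0, 1) = (-256, 0, 256).

(-256, 0, 256)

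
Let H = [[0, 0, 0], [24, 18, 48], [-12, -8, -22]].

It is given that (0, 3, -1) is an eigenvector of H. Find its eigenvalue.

2

Compute Hv: H·(0, 3, -1) = (0, 6, -2).
Since Hv = λv, compare component 2: 6 = λ·3, so λ = 2.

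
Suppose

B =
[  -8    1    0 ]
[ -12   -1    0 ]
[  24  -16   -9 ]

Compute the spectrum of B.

The characteristic polynomial is p(lambda) = det(lambda·I - B).
Cofactor expansion gives p(lambda) = lambda^3 + 18·lambda^2 + 101·lambda + 180.
Try lambda = -4: p(-4) = 0, so -4 is a root.
Dividing by (lambda + 4) leaves lambda^2 + 14·lambda + 45.
The quadratic factors as (lambda + 9)·(lambda + 5).
Eigenvalues: -9, -5, -4.

-9, -5, -4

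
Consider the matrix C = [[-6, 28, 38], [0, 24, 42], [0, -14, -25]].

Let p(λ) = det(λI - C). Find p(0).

-72

p(0) = det(0·I − C) = det(−C) = (−1)^3·det(C).
det(C) = 72, so p(0) = -72.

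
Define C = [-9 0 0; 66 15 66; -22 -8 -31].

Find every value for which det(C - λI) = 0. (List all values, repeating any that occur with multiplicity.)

The characteristic polynomial is p(λ) = det(λI - C).
Cofactor expansion gives p(λ) = λ^3 + 25λ^2 + 207λ + 567.
Since p(-7) = 0, λ = -7 is a root.
Dividing by (λ + 7) leaves λ^2 + 18λ + 81.
The quadratic factor is (λ + 9)^2.
Eigenvalues: -9, -9, -7.

-9, -9, -7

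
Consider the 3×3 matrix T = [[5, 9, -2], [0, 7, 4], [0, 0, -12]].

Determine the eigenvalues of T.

T is upper triangular, so its eigenvalues are the diagonal entries.
Diagonal: 5, 7, -12.

-12, 5, 7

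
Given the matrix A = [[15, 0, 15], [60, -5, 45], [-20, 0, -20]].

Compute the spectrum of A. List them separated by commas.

The characteristic polynomial is p(μ) = det(μI - A).
Expanding along the first row, p(μ) = μ^3 + 10μ^2 + 25μ.
Try μ = 0: p(0) = 0, so 0 is a root.
Factor out μ: p(μ) = μ·(μ^2 + 10μ + 25).
The quadratic factor is (μ + 5)^2.
Eigenvalues: -5, -5, 0.

-5, -5, 0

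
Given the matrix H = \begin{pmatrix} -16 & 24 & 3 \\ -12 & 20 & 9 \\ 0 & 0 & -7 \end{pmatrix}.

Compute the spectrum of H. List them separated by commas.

Set up det(lambda·I - H) = 0.
Cofactor expansion gives p(lambda) = lambda^3 + 3·lambda^2 - 60·lambda - 224.
Rational-root test: lambda = -4 gives p(-4) = 0.
Dividing by (lambda + 4) leaves lambda^2 - lambda - 56.
The quadratic factors as (lambda + 7)·(lambda - 8).
Eigenvalues: -7, -4, 8.

-7, -4, 8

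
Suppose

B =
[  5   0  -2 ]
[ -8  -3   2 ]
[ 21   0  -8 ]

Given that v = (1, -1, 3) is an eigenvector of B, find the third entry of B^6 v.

First find the eigenvalue: Bv = (-1, 1, -3) = -1·(1, -1, 3), so λ = -1.
Then B^6 v = λ^6·v = (-1)^6·(1, -1, 3) = 1·(1, -1, 3) = (1, -1, 3).

3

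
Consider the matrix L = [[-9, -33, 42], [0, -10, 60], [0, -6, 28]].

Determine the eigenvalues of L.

Set up det(λI - L) = 0.
Expanding along the first row, p(λ) = λ^3 - 9λ^2 - 82λ + 720.
Rational-root test: λ = -9 gives p(-9) = 0.
Dividing by (λ + 9) leaves λ^2 - 18λ + 80.
The quadratic factors as (λ - 8)·(λ - 10).
Eigenvalues: -9, 8, 10.

-9, 8, 10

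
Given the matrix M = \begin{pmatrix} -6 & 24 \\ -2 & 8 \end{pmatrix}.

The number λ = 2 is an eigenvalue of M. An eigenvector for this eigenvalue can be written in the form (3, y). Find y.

1

We need (M - 2I)v = 0.
M - 2I = [[-8, 24], [-2, 6]].
Row 1: (-8)·3 + (24)·y = 0
Row 2: (-2)·3 + (6)·y = 0
Solving gives y = 1.
Check: M·(3, 1) = (6, 2) = 2·(3, 1).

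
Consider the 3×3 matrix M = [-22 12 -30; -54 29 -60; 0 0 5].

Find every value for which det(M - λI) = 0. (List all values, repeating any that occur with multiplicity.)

2, 5, 5

Compute the characteristic polynomial p(μ) = det(μI - M).
Cofactor expansion gives p(μ) = μ^3 - 12μ^2 + 45μ - 50.
Try μ = 2: p(2) = 0, so 2 is a root.
Dividing by (μ - 2) leaves μ^2 - 10μ + 25.
The quadratic factor is (μ - 5)^2.
Eigenvalues: 2, 5, 5.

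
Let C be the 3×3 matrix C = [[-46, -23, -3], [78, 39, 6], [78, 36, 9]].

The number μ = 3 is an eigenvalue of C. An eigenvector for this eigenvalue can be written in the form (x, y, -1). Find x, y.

1, -2

We need (C - 3I)v = 0.
C - 3I = [[-49, -23, -3], [78, 36, 6], [78, 36, 6]].
Row 1: (-49)·x + (-23)·y + (-3)·-1 = 0
Row 2: (78)·x + (36)·y + (6)·-1 = 0
Row 3: (78)·x + (36)·y + (6)·-1 = 0
Solving gives x = 1, y = -2.
Check: C·(1, -2, -1) = (3, -6, -3) = 3·(1, -2, -1).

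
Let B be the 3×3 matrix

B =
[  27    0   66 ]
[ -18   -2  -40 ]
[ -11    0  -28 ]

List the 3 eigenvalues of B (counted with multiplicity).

-6, -2, 5

Set up det(μI - B) = 0.
Cofactor expansion gives p(μ) = μ^3 + 3μ^2 - 28μ - 60.
Rational-root test: μ = -2 gives p(-2) = 0.
Dividing by (μ + 2) leaves μ^2 + μ - 30.
The quadratic factors as (μ + 6)·(μ - 5).
Eigenvalues: -6, -2, 5.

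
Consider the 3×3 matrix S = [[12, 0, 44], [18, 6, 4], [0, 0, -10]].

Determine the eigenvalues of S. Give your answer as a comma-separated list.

-10, 6, 12

Set up det(tI - S) = 0.
Expanding the 3×3 determinant: p(t) = t^3 - 8t^2 - 108t + 720.
Since p(6) = 0, t = 6 is a root.
Dividing by (t - 6) leaves t^2 - 2t - 120.
The quadratic factors as (t + 10)·(t - 12).
Eigenvalues: -10, 6, 12.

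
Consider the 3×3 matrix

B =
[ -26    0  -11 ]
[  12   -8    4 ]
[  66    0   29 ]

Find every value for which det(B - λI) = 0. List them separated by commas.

Set up det(λI - B) = 0.
Expanding the 3×3 determinant: p(λ) = λ^3 + 5λ^2 - 52λ - 224.
Try λ = 7: p(7) = 0, so 7 is a root.
Factor out (λ - 7): p(λ) = (λ - 7)·(λ^2 + 12λ + 32).
The quadratic factors as (λ + 8)·(λ + 4).
Eigenvalues: -8, -4, 7.

-8, -4, 7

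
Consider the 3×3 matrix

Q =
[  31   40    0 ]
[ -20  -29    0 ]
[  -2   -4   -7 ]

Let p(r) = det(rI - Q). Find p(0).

p(0) = det(0·I − Q) = det(−Q) = (−1)^3·det(Q).
det(Q) = 693, so p(0) = -693.

-693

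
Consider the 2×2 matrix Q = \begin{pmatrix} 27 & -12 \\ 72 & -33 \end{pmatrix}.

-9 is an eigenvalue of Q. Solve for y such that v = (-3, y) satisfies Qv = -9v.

We need (Q + 9I)v = 0.
Q + 9I = [[36, -12], [72, -24]].
Row 1: (36)·-3 + (-12)·y = 0
Row 2: (72)·-3 + (-24)·y = 0
Solving gives y = -9.
Check: Q·(-3, -9) = (27, 81) = -9·(-3, -9).

-9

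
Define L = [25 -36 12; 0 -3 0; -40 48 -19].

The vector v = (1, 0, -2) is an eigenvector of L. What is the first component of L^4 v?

1

First find the eigenvalue: Lv = (1, 0, -2) = 1·(1, 0, -2), so λ = 1.
Then L^4 v = λ^4·v = 1^4·(1, 0, -2) = 1·(1, 0, -2) = (1, 0, -2).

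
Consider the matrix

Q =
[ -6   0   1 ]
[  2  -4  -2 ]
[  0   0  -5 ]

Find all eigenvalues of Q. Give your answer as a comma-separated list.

-6, -5, -4

The characteristic polynomial is p(s) = det(sI - Q).
Expanding along the first row, p(s) = s^3 + 15s^2 + 74s + 120.
Rational-root test: s = -4 gives p(-4) = 0.
Factor out (s + 4): p(s) = (s + 4)·(s^2 + 11s + 30).
The quadratic factors as (s + 6)·(s + 5).
Eigenvalues: -6, -5, -4.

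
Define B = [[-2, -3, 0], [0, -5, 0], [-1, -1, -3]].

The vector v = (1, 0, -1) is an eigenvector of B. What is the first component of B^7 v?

-128

First find the eigenvalue: Bv = (-2, 0, 2) = -2·(1, 0, -1), so λ = -2.
Then B^7 v = λ^7·v = (-2)^7·(1, 0, -1) = -128·(1, 0, -1) = (-128, 0, 128).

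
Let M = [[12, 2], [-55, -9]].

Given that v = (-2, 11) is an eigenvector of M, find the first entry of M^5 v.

First find the eigenvalue: Mv = (-2, 11) = 1·(-2, 11), so λ = 1.
Then M^5 v = λ^5·v = 1^5·(-2, 11) = 1·(-2, 11) = (-2, 11).

-2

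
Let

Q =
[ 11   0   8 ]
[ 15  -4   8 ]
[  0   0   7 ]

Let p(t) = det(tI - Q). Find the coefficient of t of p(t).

5

p(t) = t^3 - 14t^2 + 5t + 308.
The coefficient of t is 5.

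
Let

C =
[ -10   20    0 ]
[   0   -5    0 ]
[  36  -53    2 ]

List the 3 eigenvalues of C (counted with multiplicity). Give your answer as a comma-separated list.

-10, -5, 2

Set up det(lambda·I - C) = 0.
Expanding the 3×3 determinant: p(lambda) = lambda^3 + 13·lambda^2 + 20·lambda - 100.
Since p(2) = 0, lambda = 2 is a root.
Dividing by (lambda - 2) leaves lambda^2 + 15·lambda + 50.
The quadratic factors as (lambda + 10)·(lambda + 5).
Eigenvalues: -10, -5, 2.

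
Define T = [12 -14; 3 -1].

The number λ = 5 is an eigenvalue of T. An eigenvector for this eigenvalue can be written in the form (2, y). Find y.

1

We need (T - 5I)v = 0.
T - 5I = [[7, -14], [3, -6]].
Row 1: (7)·2 + (-14)·y = 0
Row 2: (3)·2 + (-6)·y = 0
Solving gives y = 1.
Check: T·(2, 1) = (10, 5) = 5·(2, 1).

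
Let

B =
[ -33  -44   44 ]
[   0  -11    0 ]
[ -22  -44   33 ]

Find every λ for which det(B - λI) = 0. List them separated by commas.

Compute the characteristic polynomial p(r) = det(rI - B).
Expanding the 3×3 determinant: p(r) = r^3 + 11r^2 - 121r - 1331.
Rational-root test: r = -11 gives p(-11) = 0.
Dividing by (r + 11) leaves r^2 - 121.
The quadratic factors as (r + 11)·(r - 11).
Eigenvalues: -11, -11, 11.

-11, -11, 11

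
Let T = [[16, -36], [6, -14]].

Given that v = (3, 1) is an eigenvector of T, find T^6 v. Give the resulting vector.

First find the eigenvalue: Tv = (12, 4) = 4·(3, 1), so λ = 4.
Then T^6 v = λ^6·v = 4^6·(3, 1) = 4096·(3, 1) = (12288, 4096).

(12288, 4096)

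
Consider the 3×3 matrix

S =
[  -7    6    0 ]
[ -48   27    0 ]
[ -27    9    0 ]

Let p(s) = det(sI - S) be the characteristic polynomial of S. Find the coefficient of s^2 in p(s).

The coefficient of s^2 of det(sI - S) is −trace(S).
trace(S) = (-7) + (27) + (0) = 20, so the coefficient is -20.

-20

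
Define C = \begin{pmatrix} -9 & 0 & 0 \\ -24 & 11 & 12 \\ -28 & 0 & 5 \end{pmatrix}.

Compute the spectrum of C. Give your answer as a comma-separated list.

Compute the characteristic polynomial p(λ) = det(λI - C).
Expanding the 3×3 determinant: p(λ) = λ^3 - 7λ^2 - 89λ + 495.
Try λ = 11: p(11) = 0, so 11 is a root.
Dividing by (λ - 11) leaves λ^2 + 4λ - 45.
The quadratic factors as (λ + 9)·(λ - 5).
Eigenvalues: -9, 5, 11.

-9, 5, 11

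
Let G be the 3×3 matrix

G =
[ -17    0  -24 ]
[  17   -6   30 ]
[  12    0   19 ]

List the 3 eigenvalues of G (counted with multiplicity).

The characteristic polynomial is p(s) = det(sI - G).
Expanding the 3×3 determinant: p(s) = s^3 + 4s^2 - 47s - 210.
Since p(-5) = 0, s = -5 is a root.
Dividing by (s + 5) leaves s^2 - s - 42.
The quadratic factors as (s + 6)·(s - 7).
Eigenvalues: -6, -5, 7.

-6, -5, 7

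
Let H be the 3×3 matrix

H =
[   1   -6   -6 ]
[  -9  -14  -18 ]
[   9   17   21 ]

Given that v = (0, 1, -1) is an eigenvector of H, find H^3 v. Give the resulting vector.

(0, 64, -64)

First find the eigenvalue: Hv = (0, 4, -4) = 4·(0, 1, -1), so λ = 4.
Then H^3 v = λ^3·v = 4^3·(0, 1, -1) = 64·(0, 1, -1) = (0, 64, -64).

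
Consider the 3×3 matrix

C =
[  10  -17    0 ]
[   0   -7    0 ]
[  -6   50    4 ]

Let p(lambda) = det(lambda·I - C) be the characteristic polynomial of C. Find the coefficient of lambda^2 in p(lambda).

The coefficient of lambda^2 of det(lambda·I - C) is −trace(C).
trace(C) = (10) + (-7) + (4) = 7, so the coefficient is -7.

-7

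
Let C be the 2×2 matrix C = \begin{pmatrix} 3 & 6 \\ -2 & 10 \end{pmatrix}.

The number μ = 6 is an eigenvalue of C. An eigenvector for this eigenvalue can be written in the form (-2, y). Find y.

We need (C - 6I)v = 0.
C - 6I = [[-3, 6], [-2, 4]].
Row 1: (-3)·-2 + (6)·y = 0
Row 2: (-2)·-2 + (4)·y = 0
Solving gives y = -1.
Check: C·(-2, -1) = (-12, -6) = 6·(-2, -1).

-1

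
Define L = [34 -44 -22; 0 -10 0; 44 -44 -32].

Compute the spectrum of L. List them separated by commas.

Compute the characteristic polynomial p(μ) = det(μI - L).
Expanding the 3×3 determinant: p(μ) = μ^3 + 8μ^2 - 140μ - 1200.
Rational-root test: μ = -10 gives p(-10) = 0.
Dividing by (μ + 10) leaves μ^2 - 2μ - 120.
The quadratic factors as (μ + 10)·(μ - 12).
Eigenvalues: -10, -10, 12.

-10, -10, 12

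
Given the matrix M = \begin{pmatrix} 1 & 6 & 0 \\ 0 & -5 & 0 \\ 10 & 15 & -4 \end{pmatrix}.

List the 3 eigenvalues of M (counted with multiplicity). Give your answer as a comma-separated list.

-5, -4, 1

Compute the characteristic polynomial p(t) = det(tI - M).
Expanding along the first row, p(t) = t^3 + 8t^2 + 11t - 20.
Try t = -4: p(-4) = 0, so -4 is a root.
Factor out (t + 4): p(t) = (t + 4)·(t^2 + 4t - 5).
The quadratic factors as (t + 5)·(t - 1).
Eigenvalues: -5, -4, 1.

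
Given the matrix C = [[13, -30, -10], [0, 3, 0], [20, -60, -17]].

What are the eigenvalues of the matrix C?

-7, 3, 3

The characteristic polynomial is p(λ) = det(λI - C).
Expanding the 3×3 determinant: p(λ) = λ^3 + λ^2 - 33λ + 63.
Since p(3) = 0, λ = 3 is a root.
Factor out (λ - 3): p(λ) = (λ - 3)·(λ^2 + 4λ - 21).
The quadratic factors as (λ + 7)·(λ - 3).
Eigenvalues: -7, 3, 3.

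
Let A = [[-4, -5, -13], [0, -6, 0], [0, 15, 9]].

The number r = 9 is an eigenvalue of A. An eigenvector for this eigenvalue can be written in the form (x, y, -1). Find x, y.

1, 0

We need (A - 9I)v = 0.
A - 9I = [[-13, -5, -13], [0, -15, 0], [0, 15, 0]].
Row 1: (-13)·x + (-5)·y + (-13)·-1 = 0
Row 2: (0)·x + (-15)·y + (0)·-1 = 0
Row 3: (0)·x + (15)·y + (0)·-1 = 0
Solving gives x = 1, y = 0.
Check: A·(1, 0, -1) = (9, 0, -9) = 9·(1, 0, -1).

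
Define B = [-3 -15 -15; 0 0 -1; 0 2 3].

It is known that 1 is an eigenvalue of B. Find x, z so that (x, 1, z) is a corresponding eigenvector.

0, -1

We need (B - 1I)v = 0.
B - 1I = [[-4, -15, -15], [0, -1, -1], [0, 2, 2]].
Row 1: (-4)·x + (-15)·1 + (-15)·z = 0
Row 2: (0)·x + (-1)·1 + (-1)·z = 0
Row 3: (0)·x + (2)·1 + (2)·z = 0
Solving gives x = 0, z = -1.
Check: B·(0, 1, -1) = (0, 1, -1) = 1·(0, 1, -1).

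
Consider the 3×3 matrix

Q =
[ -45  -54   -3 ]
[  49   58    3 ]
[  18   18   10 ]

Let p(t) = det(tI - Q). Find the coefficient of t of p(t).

p(t) = t^3 - 23t^2 + 166t - 360.
The coefficient of t is 166.

166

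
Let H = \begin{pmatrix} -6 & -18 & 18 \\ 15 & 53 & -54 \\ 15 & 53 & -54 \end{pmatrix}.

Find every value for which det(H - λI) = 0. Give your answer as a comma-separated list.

Set up det(rI - H) = 0.
Cofactor expansion gives p(r) = r^3 + 7r^2 + 6r.
Since p(0) = 0, r = 0 is a root.
Dividing by r leaves r^2 + 7r + 6.
The quadratic factors as (r + 6)·(r + 1).
Eigenvalues: -6, -1, 0.

-6, -1, 0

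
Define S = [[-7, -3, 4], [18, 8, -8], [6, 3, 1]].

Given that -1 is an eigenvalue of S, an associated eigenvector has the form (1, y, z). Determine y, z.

-2, 0

We need (S + 1I)v = 0.
S + 1I = [[-6, -3, 4], [18, 9, -8], [6, 3, 2]].
Row 1: (-6)·1 + (-3)·y + (4)·z = 0
Row 2: (18)·1 + (9)·y + (-8)·z = 0
Row 3: (6)·1 + (3)·y + (2)·z = 0
Solving gives y = -2, z = 0.
Check: S·(1, -2, 0) = (-1, 2, 0) = -1·(1, -2, 0).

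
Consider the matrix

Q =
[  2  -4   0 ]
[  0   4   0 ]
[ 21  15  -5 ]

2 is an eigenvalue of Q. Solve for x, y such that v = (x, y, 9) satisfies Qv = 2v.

We need (Q - 2I)v = 0.
Q - 2I = [[0, -4, 0], [0, 2, 0], [21, 15, -7]].
Row 1: (0)·x + (-4)·y + (0)·9 = 0
Row 2: (0)·x + (2)·y + (0)·9 = 0
Row 3: (21)·x + (15)·y + (-7)·9 = 0
Solving gives x = 3, y = 0.
Check: Q·(3, 0, 9) = (6, 0, 18) = 2·(3, 0, 9).

3, 0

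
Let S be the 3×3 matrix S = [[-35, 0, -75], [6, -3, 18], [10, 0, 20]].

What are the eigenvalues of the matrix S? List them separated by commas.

Set up det(tI - S) = 0.
Expanding the 3×3 determinant: p(t) = t^3 + 18t^2 + 95t + 150.
Try t = -3: p(-3) = 0, so -3 is a root.
Factor out (t + 3): p(t) = (t + 3)·(t^2 + 15t + 50).
The quadratic factors as (t + 10)·(t + 5).
Eigenvalues: -10, -5, -3.

-10, -5, -3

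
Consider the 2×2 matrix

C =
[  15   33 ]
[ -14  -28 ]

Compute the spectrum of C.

det(C - lambda·I) = (15 - lambda)(-28 - lambda) - (33)·(-14) = lambda^2 + 13·lambda + 42.
This factors as (lambda + 7)·(lambda + 6) = 0.
Eigenvalues: -7, -6.

-7, -6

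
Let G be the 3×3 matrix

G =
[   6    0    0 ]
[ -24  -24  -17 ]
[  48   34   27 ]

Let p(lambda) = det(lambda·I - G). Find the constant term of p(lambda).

420

p(lambda) = lambda^3 - 9·lambda^2 - 52·lambda + 420.
The constant term is 420.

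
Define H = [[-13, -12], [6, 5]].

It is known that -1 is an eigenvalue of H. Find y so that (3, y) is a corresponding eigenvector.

We need (H + 1I)v = 0.
H + 1I = [[-12, -12], [6, 6]].
Row 1: (-12)·3 + (-12)·y = 0
Row 2: (6)·3 + (6)·y = 0
Solving gives y = -3.
Check: H·(3, -3) = (-3, 3) = -1·(3, -3).

-3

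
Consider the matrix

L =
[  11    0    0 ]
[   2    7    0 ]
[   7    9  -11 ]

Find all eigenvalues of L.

L is lower triangular, so its eigenvalues are the diagonal entries.
Diagonal: 11, 7, -11.

-11, 7, 11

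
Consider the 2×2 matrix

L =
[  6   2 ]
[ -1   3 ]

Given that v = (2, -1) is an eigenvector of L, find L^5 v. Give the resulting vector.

(6250, -3125)

First find the eigenvalue: Lv = (10, -5) = 5·(2, -1), so λ = 5.
Then L^5 v = λ^5·v = 5^5·(2, -1) = 3125·(2, -1) = (6250, -3125).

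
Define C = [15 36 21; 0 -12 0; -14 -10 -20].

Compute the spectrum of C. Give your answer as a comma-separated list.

Compute the characteristic polynomial p(s) = det(sI - C).
Cofactor expansion gives p(s) = s^3 + 17s^2 + 54s - 72.
Since p(-6) = 0, s = -6 is a root.
Dividing by (s + 6) leaves s^2 + 11s - 12.
The quadratic factors as (s + 12)·(s - 1).
Eigenvalues: -12, -6, 1.

-12, -6, 1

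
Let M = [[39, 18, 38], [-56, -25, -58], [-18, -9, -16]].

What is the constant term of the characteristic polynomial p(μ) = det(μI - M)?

42

p(0) = det(0·I − M) = det(−M) = (−1)^3·det(M).
det(M) = -42, so p(0) = 42.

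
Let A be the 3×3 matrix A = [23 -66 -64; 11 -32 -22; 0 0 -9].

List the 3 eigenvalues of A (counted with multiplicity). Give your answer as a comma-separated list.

-10, -9, 1

The characteristic polynomial is p(lambda) = det(lambda·I - A).
Expanding along the first row, p(lambda) = lambda^3 + 18·lambda^2 + 71·lambda - 90.
Since p(1) = 0, lambda = 1 is a root.
Dividing by (lambda - 1) leaves lambda^2 + 19·lambda + 90.
The quadratic factors as (lambda + 10)·(lambda + 9).
Eigenvalues: -10, -9, 1.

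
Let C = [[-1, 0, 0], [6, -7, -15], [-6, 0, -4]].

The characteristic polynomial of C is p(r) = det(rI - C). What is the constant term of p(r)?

p(r) = r^3 + 12r^2 + 39r + 28.
The constant term is 28.

28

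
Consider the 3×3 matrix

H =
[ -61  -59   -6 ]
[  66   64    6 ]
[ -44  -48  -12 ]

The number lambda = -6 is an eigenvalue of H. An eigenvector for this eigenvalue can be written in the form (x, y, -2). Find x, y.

We need (H + 6I)v = 0.
H + 6I = [[-55, -59, -6], [66, 70, 6], [-44, -48, -6]].
Row 1: (-55)·x + (-59)·y + (-6)·-2 = 0
Row 2: (66)·x + (70)·y + (6)·-2 = 0
Row 3: (-44)·x + (-48)·y + (-6)·-2 = 0
Solving gives x = -3, y = 3.
Check: H·(-3, 3, -2) = (18, -18, 12) = -6·(-3, 3, -2).

-3, 3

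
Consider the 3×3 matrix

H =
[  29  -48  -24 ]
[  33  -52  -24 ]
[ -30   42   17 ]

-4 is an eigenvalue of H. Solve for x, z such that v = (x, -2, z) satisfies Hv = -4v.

0, 4

We need (H + 4I)v = 0.
H + 4I = [[33, -48, -24], [33, -48, -24], [-30, 42, 21]].
Row 1: (33)·x + (-48)·-2 + (-24)·z = 0
Row 2: (33)·x + (-48)·-2 + (-24)·z = 0
Row 3: (-30)·x + (42)·-2 + (21)·z = 0
Solving gives x = 0, z = 4.
Check: H·(0, -2, 4) = (0, 8, -16) = -4·(0, -2, 4).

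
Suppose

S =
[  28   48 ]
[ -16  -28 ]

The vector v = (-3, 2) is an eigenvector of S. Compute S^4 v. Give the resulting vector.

(-768, 512)

First find the eigenvalue: Sv = (12, -8) = -4·(-3, 2), so λ = -4.
Then S^4 v = λ^4·v = (-4)^4·(-3, 2) = 256·(-3, 2) = (-768, 512).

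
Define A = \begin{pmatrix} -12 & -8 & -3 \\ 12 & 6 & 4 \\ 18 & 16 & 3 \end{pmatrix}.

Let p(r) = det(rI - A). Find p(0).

p(0) = det(0·I − A) = det(−A) = (−1)^3·det(A).
det(A) = 12, so p(0) = -12.

-12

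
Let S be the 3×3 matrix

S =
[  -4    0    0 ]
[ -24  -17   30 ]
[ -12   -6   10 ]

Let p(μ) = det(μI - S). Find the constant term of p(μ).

40

p(μ) = μ^3 + 11μ^2 + 38μ + 40.
The constant term is 40.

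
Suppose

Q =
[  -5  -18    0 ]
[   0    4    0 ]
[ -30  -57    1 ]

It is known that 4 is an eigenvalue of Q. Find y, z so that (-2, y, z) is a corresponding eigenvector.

We need (Q - 4I)v = 0.
Q - 4I = [[-9, -18, 0], [0, 0, 0], [-30, -57, -3]].
Row 1: (-9)·-2 + (-18)·y + (0)·z = 0
Row 2: (0)·-2 + (0)·y + (0)·z = 0
Row 3: (-30)·-2 + (-57)·y + (-3)·z = 0
Solving gives y = 1, z = 1.
Check: Q·(-2, 1, 1) = (-8, 4, 4) = 4·(-2, 1, 1).

1, 1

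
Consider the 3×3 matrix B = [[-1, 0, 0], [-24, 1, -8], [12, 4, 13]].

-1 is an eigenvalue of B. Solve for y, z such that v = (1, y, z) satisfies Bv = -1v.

We need (B + 1I)v = 0.
B + 1I = [[0, 0, 0], [-24, 2, -8], [12, 4, 14]].
Row 1: (0)·1 + (0)·y + (0)·z = 0
Row 2: (-24)·1 + (2)·y + (-8)·z = 0
Row 3: (12)·1 + (4)·y + (14)·z = 0
Solving gives y = 4, z = -2.
Check: B·(1, 4, -2) = (-1, -4, 2) = -1·(1, 4, -2).

4, -2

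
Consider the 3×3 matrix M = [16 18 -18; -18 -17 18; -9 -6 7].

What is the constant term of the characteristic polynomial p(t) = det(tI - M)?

p(0) = det(0·I − M) = det(−M) = (−1)^3·det(M).
det(M) = -14, so p(0) = 14.

14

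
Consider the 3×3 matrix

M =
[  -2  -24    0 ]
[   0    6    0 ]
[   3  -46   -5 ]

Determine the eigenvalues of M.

The characteristic polynomial is p(λ) = det(λI - M).
Expanding along the first row, p(λ) = λ^3 + λ^2 - 32λ - 60.
Rational-root test: λ = 6 gives p(6) = 0.
Dividing by (λ - 6) leaves λ^2 + 7λ + 10.
The quadratic factors as (λ + 5)·(λ + 2).
Eigenvalues: -5, -2, 6.

-5, -2, 6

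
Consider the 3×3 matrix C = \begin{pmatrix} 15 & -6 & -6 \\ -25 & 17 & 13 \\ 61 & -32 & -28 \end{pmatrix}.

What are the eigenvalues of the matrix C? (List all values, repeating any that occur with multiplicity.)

The characteristic polynomial is p(s) = det(sI - C).
Expanding the 3×3 determinant: p(s) = s^3 - 4s^2 - 9s + 36.
Since p(-3) = 0, s = -3 is a root.
Dividing by (s + 3) leaves s^2 - 7s + 12.
The quadratic factors as (s - 3)·(s - 4).
Eigenvalues: -3, 3, 4.

-3, 3, 4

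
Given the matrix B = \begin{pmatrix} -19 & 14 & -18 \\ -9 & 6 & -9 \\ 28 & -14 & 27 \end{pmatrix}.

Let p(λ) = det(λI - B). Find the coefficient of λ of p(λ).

p(λ) = λ^3 - 14λ^2 + 39λ + 54.
The coefficient of λ is 39.

39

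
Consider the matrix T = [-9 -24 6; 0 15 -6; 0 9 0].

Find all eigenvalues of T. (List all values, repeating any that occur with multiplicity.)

Compute the characteristic polynomial p(μ) = det(μI - T).
Expanding the 3×3 determinant: p(μ) = μ^3 - 6μ^2 - 81μ + 486.
Rational-root test: μ = 6 gives p(6) = 0.
Factor out (μ - 6): p(μ) = (μ - 6)·(μ^2 - 81).
The quadratic factors as (μ + 9)·(μ - 9).
Eigenvalues: -9, 6, 9.

-9, 6, 9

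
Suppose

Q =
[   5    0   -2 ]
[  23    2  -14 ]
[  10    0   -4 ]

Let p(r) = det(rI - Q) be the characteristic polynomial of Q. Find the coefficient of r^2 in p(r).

-3

The coefficient of r^2 of det(rI - Q) is −trace(Q).
trace(Q) = (5) + (2) + (-4) = 3, so the coefficient is -3.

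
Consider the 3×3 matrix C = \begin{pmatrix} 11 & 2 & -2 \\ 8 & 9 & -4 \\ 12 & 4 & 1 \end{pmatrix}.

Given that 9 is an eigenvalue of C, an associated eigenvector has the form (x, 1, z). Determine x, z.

1, 2

We need (C - 9I)v = 0.
C - 9I = [[2, 2, -2], [8, 0, -4], [12, 4, -8]].
Row 1: (2)·x + (2)·1 + (-2)·z = 0
Row 2: (8)·x + (0)·1 + (-4)·z = 0
Row 3: (12)·x + (4)·1 + (-8)·z = 0
Solving gives x = 1, z = 2.
Check: C·(1, 1, 2) = (9, 9, 18) = 9·(1, 1, 2).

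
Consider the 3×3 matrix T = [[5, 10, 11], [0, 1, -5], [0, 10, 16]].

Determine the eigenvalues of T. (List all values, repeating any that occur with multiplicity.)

The characteristic polynomial is p(s) = det(sI - T).
Cofactor expansion gives p(s) = s^3 - 22s^2 + 151s - 330.
Since p(5) = 0, s = 5 is a root.
Factor out (s - 5): p(s) = (s - 5)·(s^2 - 17s + 66).
The quadratic factors as (s - 6)·(s - 11).
Eigenvalues: 5, 6, 11.

5, 6, 11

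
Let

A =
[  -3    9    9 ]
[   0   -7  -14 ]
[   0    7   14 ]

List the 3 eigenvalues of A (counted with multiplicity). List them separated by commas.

Compute the characteristic polynomial p(λ) = det(λI - A).
Cofactor expansion gives p(λ) = λ^3 - 4λ^2 - 21λ.
Try λ = 0: p(0) = 0, so 0 is a root.
Factor out λ: p(λ) = λ·(λ^2 - 4λ - 21).
The quadratic factors as (λ + 3)·(λ - 7).
Eigenvalues: -3, 0, 7.

-3, 0, 7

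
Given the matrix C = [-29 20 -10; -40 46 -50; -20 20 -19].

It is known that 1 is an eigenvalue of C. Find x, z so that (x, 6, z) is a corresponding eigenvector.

We need (C - 1I)v = 0.
C - 1I = [[-30, 20, -10], [-40, 45, -50], [-20, 20, -20]].
Row 1: (-30)·x + (20)·6 + (-10)·z = 0
Row 2: (-40)·x + (45)·6 + (-50)·z = 0
Row 3: (-20)·x + (20)·6 + (-20)·z = 0
Solving gives x = 3, z = 3.
Check: C·(3, 6, 3) = (3, 6, 3) = 1·(3, 6, 3).

3, 3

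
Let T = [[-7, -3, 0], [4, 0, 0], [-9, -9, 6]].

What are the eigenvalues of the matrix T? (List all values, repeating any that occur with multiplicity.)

The characteristic polynomial is p(λ) = det(λI - T).
Expanding the 3×3 determinant: p(λ) = λ^3 + λ^2 - 30λ - 72.
Rational-root test: λ = -4 gives p(-4) = 0.
Dividing by (λ + 4) leaves λ^2 - 3λ - 18.
The quadratic factors as (λ + 3)·(λ - 6).
Eigenvalues: -4, -3, 6.

-4, -3, 6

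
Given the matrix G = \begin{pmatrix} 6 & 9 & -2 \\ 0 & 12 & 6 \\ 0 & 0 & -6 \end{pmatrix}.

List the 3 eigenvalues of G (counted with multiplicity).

G is upper triangular, so its eigenvalues are the diagonal entries.
Diagonal: 6, 12, -6.

-6, 6, 12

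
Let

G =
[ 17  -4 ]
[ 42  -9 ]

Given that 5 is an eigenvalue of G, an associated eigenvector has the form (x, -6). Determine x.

-2

We need (G - 5I)v = 0.
G - 5I = [[12, -4], [42, -14]].
Row 1: (12)·x + (-4)·-6 = 0
Row 2: (42)·x + (-14)·-6 = 0
Solving gives x = -2.
Check: G·(-2, -6) = (-10, -30) = 5·(-2, -6).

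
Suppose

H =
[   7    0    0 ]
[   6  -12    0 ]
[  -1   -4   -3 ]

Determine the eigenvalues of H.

-12, -3, 7

H is lower triangular, so its eigenvalues are the diagonal entries.
Diagonal: 7, -12, -3.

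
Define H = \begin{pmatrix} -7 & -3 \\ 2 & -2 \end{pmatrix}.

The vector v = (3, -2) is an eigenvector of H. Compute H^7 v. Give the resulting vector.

First find the eigenvalue: Hv = (-15, 10) = -5·(3, -2), so λ = -5.
Then H^7 v = λ^7·v = (-5)^7·(3, -2) = -78125·(3, -2) = (-234375, 156250).

(-234375, 156250)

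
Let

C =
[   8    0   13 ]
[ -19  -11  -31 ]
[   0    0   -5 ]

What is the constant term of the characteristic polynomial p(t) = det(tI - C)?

-440

p(0) = det(0·I − C) = det(−C) = (−1)^3·det(C).
det(C) = 440, so p(0) = -440.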